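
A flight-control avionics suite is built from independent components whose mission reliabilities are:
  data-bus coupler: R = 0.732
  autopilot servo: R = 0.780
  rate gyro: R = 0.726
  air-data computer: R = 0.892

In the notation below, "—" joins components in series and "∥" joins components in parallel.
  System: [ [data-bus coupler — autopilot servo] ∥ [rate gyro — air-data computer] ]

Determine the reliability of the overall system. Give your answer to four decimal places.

Series (data-bus coupler and autopilot servo): 0.732000 × 0.780000 = 0.570960
Series (rate gyro and air-data computer): 0.726000 × 0.892000 = 0.647592
Parallel ([0.570960] and [0.647592]): 1 − (1 − 0.570960)(1 − 0.647592) = 0.8488

0.8488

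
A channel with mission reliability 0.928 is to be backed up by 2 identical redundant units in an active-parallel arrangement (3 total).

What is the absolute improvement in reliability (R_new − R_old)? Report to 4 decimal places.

R_before = 0.928
R_after = 1 − (1 − 0.928)^3 = 0.9996
ΔR = 0.9996 − 0.928 = 0.0716

0.0716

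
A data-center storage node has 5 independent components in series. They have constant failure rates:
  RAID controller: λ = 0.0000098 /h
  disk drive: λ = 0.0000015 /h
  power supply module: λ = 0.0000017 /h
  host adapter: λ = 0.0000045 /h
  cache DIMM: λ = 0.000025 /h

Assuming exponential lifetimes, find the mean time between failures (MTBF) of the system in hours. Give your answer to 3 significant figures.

Series of exponential components: λ_sys = Σ λ_i
λ_sys = 0.0000098 + 0.0000015 + 0.0000017 + 0.0000045 + 0.000025 = 4.2500e-05 /h
MTBF = 1 / λ_sys = 23500 h

23500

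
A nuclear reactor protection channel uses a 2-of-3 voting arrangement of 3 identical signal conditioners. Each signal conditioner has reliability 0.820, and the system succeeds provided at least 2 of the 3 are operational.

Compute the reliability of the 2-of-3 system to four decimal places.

0.9145

R = Σ_{i=2}^{3} C(3,i) p^i (1−p)^{3−i} with p = 0.820
C(3,2)·0.820^2·0.180^1 = 0.363096
C(3,3)·0.820^3·0.180^0 = 0.551368
Sum = 0.9145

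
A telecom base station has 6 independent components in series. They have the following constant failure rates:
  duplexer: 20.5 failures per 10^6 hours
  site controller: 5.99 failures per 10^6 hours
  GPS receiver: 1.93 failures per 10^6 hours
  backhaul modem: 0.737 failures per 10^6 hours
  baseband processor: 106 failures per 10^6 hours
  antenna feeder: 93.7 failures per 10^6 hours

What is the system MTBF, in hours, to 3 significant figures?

Series of exponential components: λ_sys = Σ λ_i
λ_sys = 0.0000205 + 0.00000599 + 0.00000193 + 0.000000737 + 0.000106 + 0.0000937 = 2.2886e-04 /h
MTBF = 1 / λ_sys = 4370 h

4370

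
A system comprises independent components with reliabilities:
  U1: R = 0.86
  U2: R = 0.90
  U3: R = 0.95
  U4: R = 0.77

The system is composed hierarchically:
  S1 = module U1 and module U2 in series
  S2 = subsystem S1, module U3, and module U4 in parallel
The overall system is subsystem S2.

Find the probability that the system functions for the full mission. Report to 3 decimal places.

0.997

Series (U1 and U2): 0.86000 × 0.90000 = 0.77400
Parallel ([0.77400], U3, and U4): 1 − (1 − 0.77400)(1 − 0.95000)(1 − 0.77000) = 0.997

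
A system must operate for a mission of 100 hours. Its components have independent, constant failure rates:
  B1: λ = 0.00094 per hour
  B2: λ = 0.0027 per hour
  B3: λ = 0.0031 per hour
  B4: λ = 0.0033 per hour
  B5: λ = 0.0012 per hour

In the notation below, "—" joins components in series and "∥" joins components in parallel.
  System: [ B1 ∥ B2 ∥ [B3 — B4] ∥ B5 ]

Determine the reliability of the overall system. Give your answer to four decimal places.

0.9989

R(B1) = exp(−0.00094 × 100) = 0.910283
R(B2) = exp(−0.0027 × 100) = 0.763379
R(B3) = exp(−0.0031 × 100) = 0.733447
R(B4) = exp(−0.0033 × 100) = 0.718924
R(B5) = exp(−0.0012 × 100) = 0.886920
Series (B3 and B4): 0.733447 × 0.718924 = 0.527293
Parallel (B1, B2, [0.527293], and B5): 1 − (1 − 0.910283)(1 − 0.763379)(1 − 0.527293)(1 − 0.886920) = 0.9989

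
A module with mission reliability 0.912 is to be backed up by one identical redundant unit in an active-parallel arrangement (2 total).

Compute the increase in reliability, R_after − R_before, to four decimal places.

0.0803

R_before = 0.912
R_after = 1 − (1 − 0.912)^2 = 0.9923
ΔR = 0.9923 − 0.912 = 0.0803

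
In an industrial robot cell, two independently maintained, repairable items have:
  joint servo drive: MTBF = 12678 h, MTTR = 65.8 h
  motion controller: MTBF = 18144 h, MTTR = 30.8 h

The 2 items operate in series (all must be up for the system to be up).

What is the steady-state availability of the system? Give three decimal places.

A(joint servo drive) = MTBF/(MTBF+MTTR) = 12678/(12678+65.8) = 0.994837
A(motion controller) = MTBF/(MTBF+MTTR) = 18144/(18144+30.8) = 0.998305
Series availability: 0.994837 × 0.998305 = 0.993

0.993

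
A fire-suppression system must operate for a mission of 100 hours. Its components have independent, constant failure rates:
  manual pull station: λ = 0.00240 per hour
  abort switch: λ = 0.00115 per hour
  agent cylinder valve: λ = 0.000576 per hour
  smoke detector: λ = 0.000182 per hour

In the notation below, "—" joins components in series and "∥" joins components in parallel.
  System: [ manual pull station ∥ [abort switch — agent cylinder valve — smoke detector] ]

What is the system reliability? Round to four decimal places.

0.9629

R(manual pull station) = exp(−0.00240 × 100) = 0.786628
R(abort switch) = exp(−0.00115 × 100) = 0.891366
R(agent cylinder valve) = exp(−0.000576 × 100) = 0.944027
R(smoke detector) = exp(−0.000182 × 100) = 0.981965
Series (abort switch, agent cylinder valve, and smoke detector): 0.891366 × 0.944027 × 0.981965 = 0.826298
Parallel (manual pull station and [0.826298]): 1 − (1 − 0.786628)(1 − 0.826298) = 0.9629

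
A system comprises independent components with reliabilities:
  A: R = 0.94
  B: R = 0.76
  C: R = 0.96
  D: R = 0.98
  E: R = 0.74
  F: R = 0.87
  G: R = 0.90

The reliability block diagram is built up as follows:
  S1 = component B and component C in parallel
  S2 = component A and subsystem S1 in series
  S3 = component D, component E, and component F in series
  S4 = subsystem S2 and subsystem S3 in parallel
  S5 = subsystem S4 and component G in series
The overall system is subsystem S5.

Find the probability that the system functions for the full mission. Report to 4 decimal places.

Parallel (B and C): 1 − (1 − 0.760000)(1 − 0.960000) = 0.990400
Series (A and [0.990400]): 0.940000 × 0.990400 = 0.930976
Series (D, E, and F): 0.980000 × 0.740000 × 0.870000 = 0.630924
Parallel ([0.930976] and [0.630924]): 1 − (1 − 0.930976)(1 − 0.630924) = 0.974525
Series ([0.974525] and G): 0.974525 × 0.900000 = 0.8771

0.8771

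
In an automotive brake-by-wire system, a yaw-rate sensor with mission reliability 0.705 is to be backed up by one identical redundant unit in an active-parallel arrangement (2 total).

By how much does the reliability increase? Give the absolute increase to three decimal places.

0.208

R_before = 0.705
R_after = 1 − (1 − 0.705)^2 = 0.913
ΔR = 0.913 − 0.705 = 0.208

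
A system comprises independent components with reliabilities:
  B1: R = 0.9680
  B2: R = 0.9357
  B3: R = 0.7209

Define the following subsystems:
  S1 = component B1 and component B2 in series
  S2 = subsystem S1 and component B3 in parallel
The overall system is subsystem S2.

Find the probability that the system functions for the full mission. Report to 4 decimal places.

0.9737

Series (B1 and B2): 0.968000 × 0.935700 = 0.905758
Parallel ([0.905758] and B3): 1 − (1 − 0.905758)(1 − 0.720900) = 0.9737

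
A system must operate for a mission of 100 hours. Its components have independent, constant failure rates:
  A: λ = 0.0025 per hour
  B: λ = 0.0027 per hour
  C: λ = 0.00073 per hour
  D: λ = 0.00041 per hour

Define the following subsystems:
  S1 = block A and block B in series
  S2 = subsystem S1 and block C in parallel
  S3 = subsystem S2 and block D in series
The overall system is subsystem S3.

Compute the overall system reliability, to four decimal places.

0.9324

R(A) = exp(−0.0025 × 100) = 0.778801
R(B) = exp(−0.0027 × 100) = 0.763379
R(C) = exp(−0.00073 × 100) = 0.929601
R(D) = exp(−0.00041 × 100) = 0.959829
Series (A and B): 0.778801 × 0.763379 = 0.594520
Parallel ([0.594520] and C): 1 − (1 − 0.594520)(1 − 0.929601) = 0.971455
Series ([0.971455] and D): 0.971455 × 0.959829 = 0.9324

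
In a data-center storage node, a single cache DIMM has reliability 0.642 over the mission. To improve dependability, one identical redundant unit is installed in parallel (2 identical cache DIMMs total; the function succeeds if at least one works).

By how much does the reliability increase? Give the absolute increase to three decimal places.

0.230

R_before = 0.642
R_after = 1 − (1 − 0.642)^2 = 0.872
ΔR = 0.872 − 0.642 = 0.230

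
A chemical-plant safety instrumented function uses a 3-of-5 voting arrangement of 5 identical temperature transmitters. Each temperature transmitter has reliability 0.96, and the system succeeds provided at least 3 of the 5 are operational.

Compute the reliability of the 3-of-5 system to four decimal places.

R = Σ_{i=3}^{5} C(5,i) p^i (1−p)^{5−i} with p = 0.96
C(5,3)·0.96^3·0.04^2 = 0.014156
C(5,4)·0.96^4·0.04^1 = 0.169869
C(5,5)·0.96^5·0.04^0 = 0.815373
Sum = 0.9994

0.9994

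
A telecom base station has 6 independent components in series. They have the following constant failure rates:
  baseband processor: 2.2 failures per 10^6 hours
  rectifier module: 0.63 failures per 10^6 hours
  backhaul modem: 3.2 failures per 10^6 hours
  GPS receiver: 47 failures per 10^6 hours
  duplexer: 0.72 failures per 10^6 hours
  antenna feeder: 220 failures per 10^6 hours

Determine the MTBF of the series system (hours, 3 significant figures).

3650

Series of exponential components: λ_sys = Σ λ_i
λ_sys = 0.0000022 + 0.00000063 + 0.0000032 + 0.000047 + 0.00000072 + 0.00022 = 2.7375e-04 /h
MTBF = 1 / λ_sys = 3650 h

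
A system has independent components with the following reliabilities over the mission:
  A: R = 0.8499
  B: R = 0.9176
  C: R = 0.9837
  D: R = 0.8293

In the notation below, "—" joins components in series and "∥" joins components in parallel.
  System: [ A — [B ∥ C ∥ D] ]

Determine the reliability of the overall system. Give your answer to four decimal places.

Parallel (B, C, and D): 1 − (1 − 0.917600)(1 − 0.983700)(1 − 0.829300) = 0.999771
Series (A and [0.999771]): 0.849900 × 0.999771 = 0.8497

0.8497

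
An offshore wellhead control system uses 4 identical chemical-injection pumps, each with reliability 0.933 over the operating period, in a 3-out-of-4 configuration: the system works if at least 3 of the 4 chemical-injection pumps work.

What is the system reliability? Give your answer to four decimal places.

R = Σ_{i=3}^{4} C(4,i) p^i (1−p)^{4−i} with p = 0.933
C(4,3)·0.933^3·0.067^1 = 0.217661
C(4,4)·0.933^4·0.067^0 = 0.757751
Sum = 0.9754

0.9754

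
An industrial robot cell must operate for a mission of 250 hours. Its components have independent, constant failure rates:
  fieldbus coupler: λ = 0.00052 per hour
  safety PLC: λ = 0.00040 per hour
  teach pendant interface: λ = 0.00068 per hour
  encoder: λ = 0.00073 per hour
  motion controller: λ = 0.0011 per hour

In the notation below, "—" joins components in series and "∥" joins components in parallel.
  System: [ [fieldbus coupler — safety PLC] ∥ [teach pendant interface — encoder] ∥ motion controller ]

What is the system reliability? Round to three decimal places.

0.985

R(fieldbus coupler) = exp(−0.00052 × 250) = 0.87810
R(safety PLC) = exp(−0.00040 × 250) = 0.90484
R(teach pendant interface) = exp(−0.00068 × 250) = 0.84366
R(encoder) = exp(−0.00073 × 250) = 0.83318
R(motion controller) = exp(−0.0011 × 250) = 0.75957
Series (fieldbus coupler and safety PLC): 0.87810 × 0.90484 = 0.79454
Series (teach pendant interface and encoder): 0.84366 × 0.83318 = 0.70292
Parallel ([0.79454], [0.70292], and motion controller): 1 − (1 − 0.79454)(1 − 0.70292)(1 − 0.75957) = 0.985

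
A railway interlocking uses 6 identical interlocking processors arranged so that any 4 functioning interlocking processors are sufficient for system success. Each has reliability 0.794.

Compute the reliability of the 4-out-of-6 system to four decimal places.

0.8936

R = Σ_{i=4}^{6} C(6,i) p^i (1−p)^{6−i} with p = 0.794
C(6,4)·0.794^4·0.206^2 = 0.252993
C(6,5)·0.794^5·0.206^1 = 0.390051
C(6,6)·0.794^6·0.206^0 = 0.250567
Sum = 0.8936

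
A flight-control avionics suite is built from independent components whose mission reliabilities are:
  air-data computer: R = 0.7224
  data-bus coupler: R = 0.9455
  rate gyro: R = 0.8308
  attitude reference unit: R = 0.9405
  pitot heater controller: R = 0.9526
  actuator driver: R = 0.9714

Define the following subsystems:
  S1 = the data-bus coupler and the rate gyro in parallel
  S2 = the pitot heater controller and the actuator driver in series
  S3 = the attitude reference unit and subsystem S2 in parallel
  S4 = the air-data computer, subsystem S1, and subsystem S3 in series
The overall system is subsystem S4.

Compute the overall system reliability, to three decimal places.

0.713

Parallel (data-bus coupler and rate gyro): 1 − (1 − 0.94550)(1 − 0.83080) = 0.99078
Series (pitot heater controller and actuator driver): 0.95260 × 0.97140 = 0.92536
Parallel (attitude reference unit and [0.92536]): 1 − (1 − 0.94050)(1 − 0.92536) = 0.99556
Series (air-data computer, [0.99078], and [0.99556]): 0.72240 × 0.99078 × 0.99556 = 0.713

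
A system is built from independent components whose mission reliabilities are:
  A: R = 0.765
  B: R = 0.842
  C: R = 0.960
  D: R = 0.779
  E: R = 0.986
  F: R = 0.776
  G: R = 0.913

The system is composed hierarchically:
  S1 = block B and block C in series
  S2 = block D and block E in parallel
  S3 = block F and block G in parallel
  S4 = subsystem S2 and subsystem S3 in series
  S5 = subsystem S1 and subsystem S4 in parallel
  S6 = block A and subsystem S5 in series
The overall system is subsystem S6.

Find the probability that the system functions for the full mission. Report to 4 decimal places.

0.7617

Series (B and C): 0.842000 × 0.960000 = 0.808320
Parallel (D and E): 1 − (1 − 0.779000)(1 − 0.986000) = 0.996906
Parallel (F and G): 1 − (1 − 0.776000)(1 − 0.913000) = 0.980512
Series ([0.996906] and [0.980512]): 0.996906 × 0.980512 = 0.977478
Parallel ([0.808320] and [0.977478]): 1 − (1 − 0.808320)(1 − 0.977478) = 0.995683
Series (A and [0.995683]): 0.765000 × 0.995683 = 0.7617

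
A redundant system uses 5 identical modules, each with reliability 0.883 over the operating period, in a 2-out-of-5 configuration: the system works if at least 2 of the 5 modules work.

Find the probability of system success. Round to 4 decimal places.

0.9992

R = Σ_{i=2}^{5} C(5,i) p^i (1−p)^{5−i} with p = 0.883
C(5,2)·0.883^2·0.117^3 = 0.012488
C(5,3)·0.883^3·0.117^2 = 0.094244
C(5,4)·0.883^4·0.117^1 = 0.355630
C(5,5)·0.883^5·0.117^0 = 0.536789
Sum = 0.9992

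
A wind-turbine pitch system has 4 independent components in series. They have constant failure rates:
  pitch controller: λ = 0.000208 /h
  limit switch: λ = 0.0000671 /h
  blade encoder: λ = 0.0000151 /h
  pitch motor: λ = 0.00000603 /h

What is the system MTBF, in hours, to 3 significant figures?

3380

Series of exponential components: λ_sys = Σ λ_i
λ_sys = 0.000208 + 0.0000671 + 0.0000151 + 0.00000603 = 2.9623e-04 /h
MTBF = 1 / λ_sys = 3380 h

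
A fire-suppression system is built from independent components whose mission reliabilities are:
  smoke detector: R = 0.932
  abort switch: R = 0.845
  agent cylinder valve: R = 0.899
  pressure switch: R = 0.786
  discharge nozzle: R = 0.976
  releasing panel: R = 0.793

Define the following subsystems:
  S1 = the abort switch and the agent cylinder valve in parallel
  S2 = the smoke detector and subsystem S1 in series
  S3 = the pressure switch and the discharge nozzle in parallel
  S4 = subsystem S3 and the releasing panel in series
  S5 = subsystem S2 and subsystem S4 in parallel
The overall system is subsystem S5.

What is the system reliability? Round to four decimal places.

Parallel (abort switch and agent cylinder valve): 1 − (1 − 0.845000)(1 − 0.899000) = 0.984345
Series (smoke detector and [0.984345]): 0.932000 × 0.984345 = 0.917410
Parallel (pressure switch and discharge nozzle): 1 − (1 − 0.786000)(1 − 0.976000) = 0.994864
Series ([0.994864] and releasing panel): 0.994864 × 0.793000 = 0.788927
Parallel ([0.917410] and [0.788927]): 1 − (1 − 0.917410)(1 − 0.788927) = 0.9826

0.9826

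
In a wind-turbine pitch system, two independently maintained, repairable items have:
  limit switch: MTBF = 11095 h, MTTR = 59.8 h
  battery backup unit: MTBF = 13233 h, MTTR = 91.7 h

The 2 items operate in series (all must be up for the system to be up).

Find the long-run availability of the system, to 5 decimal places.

A(limit switch) = MTBF/(MTBF+MTTR) = 11095/(11095+59.8) = 0.994639
A(battery backup unit) = MTBF/(MTBF+MTTR) = 13233/(13233+91.7) = 0.993118
Series availability: 0.994639 × 0.993118 = 0.98779

0.98779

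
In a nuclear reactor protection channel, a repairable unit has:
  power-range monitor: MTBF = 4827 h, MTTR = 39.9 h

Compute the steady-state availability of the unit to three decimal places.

A(power-range monitor) = MTBF/(MTBF+MTTR) = 4827/(4827+39.9) = 0.992

0.992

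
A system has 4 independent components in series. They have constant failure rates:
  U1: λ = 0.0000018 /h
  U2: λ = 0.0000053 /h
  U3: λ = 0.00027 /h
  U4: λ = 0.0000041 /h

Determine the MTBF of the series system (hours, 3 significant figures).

3560

Series of exponential components: λ_sys = Σ λ_i
λ_sys = 0.0000018 + 0.0000053 + 0.00027 + 0.0000041 = 2.8120e-04 /h
MTBF = 1 / λ_sys = 3560 h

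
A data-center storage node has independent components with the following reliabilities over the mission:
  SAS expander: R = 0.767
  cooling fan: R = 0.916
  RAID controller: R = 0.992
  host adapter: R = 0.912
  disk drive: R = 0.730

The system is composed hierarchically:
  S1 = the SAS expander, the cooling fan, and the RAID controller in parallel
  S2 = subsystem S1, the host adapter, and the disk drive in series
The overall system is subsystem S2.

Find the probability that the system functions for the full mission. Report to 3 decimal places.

Parallel (SAS expander, cooling fan, and RAID controller): 1 − (1 − 0.76700)(1 − 0.91600)(1 − 0.99200) = 0.99984
Series ([0.99984], host adapter, and disk drive): 0.99984 × 0.91200 × 0.73000 = 0.666

0.666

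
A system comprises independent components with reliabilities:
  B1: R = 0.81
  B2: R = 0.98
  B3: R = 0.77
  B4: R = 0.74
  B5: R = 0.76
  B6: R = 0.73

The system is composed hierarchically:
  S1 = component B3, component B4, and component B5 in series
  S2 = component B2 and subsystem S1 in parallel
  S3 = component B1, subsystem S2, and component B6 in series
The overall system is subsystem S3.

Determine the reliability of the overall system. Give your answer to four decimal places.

Series (B3, B4, and B5): 0.770000 × 0.740000 × 0.760000 = 0.433048
Parallel (B2 and [0.433048]): 1 − (1 − 0.980000)(1 − 0.433048) = 0.988661
Series (B1, [0.988661], and B6): 0.810000 × 0.988661 × 0.730000 = 0.5846

0.5846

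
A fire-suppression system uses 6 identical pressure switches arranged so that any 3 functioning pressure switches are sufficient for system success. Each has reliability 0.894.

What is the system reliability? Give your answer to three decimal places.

0.998

R = Σ_{i=3}^{6} C(6,i) p^i (1−p)^{6−i} with p = 0.894
C(6,3)·0.894^3·0.106^3 = 0.01702
C(6,4)·0.894^4·0.106^2 = 0.10766
C(6,5)·0.894^5·0.106^1 = 0.36320
C(6,6)·0.894^6·0.106^0 = 0.51053
Sum = 0.998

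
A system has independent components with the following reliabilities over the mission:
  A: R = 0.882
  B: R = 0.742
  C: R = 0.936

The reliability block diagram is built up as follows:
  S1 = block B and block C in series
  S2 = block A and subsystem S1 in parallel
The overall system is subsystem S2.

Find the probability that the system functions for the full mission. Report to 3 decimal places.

0.964

Series (B and C): 0.74200 × 0.93600 = 0.69451
Parallel (A and [0.69451]): 1 − (1 − 0.88200)(1 − 0.69451) = 0.964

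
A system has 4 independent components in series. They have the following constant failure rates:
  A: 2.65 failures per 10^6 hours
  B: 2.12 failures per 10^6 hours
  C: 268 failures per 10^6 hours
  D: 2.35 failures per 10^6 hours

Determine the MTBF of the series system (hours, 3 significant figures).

3630

Series of exponential components: λ_sys = Σ λ_i
λ_sys = 0.00000265 + 0.00000212 + 0.000268 + 0.00000235 = 2.7512e-04 /h
MTBF = 1 / λ_sys = 3630 h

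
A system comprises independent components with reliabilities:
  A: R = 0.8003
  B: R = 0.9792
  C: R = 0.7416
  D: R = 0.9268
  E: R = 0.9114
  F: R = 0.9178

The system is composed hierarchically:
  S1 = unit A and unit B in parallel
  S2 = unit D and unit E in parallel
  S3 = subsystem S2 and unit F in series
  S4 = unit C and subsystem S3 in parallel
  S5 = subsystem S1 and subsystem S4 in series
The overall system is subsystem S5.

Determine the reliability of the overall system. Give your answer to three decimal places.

0.973

Parallel (A and B): 1 − (1 − 0.80030)(1 − 0.97920) = 0.99585
Parallel (D and E): 1 − (1 − 0.92680)(1 − 0.91140) = 0.99351
Series ([0.99351] and F): 0.99351 × 0.91780 = 0.91184
Parallel (C and [0.91184]): 1 − (1 − 0.74160)(1 − 0.91184) = 0.97722
Series ([0.99585] and [0.97722]): 0.99585 × 0.97722 = 0.973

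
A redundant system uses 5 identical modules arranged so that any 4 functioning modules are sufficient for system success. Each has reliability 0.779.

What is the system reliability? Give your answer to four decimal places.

0.6938

R = Σ_{i=4}^{5} C(5,i) p^i (1−p)^{5−i} with p = 0.779
C(5,4)·0.779^4·0.221^1 = 0.406923
C(5,5)·0.779^5·0.221^0 = 0.286871
Sum = 0.6938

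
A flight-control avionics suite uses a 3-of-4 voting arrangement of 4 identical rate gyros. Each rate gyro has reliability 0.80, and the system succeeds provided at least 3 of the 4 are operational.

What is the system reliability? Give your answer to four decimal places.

0.8192

R = Σ_{i=3}^{4} C(4,i) p^i (1−p)^{4−i} with p = 0.80
C(4,3)·0.80^3·0.20^1 = 0.409600
C(4,4)·0.80^4·0.20^0 = 0.409600
Sum = 0.8192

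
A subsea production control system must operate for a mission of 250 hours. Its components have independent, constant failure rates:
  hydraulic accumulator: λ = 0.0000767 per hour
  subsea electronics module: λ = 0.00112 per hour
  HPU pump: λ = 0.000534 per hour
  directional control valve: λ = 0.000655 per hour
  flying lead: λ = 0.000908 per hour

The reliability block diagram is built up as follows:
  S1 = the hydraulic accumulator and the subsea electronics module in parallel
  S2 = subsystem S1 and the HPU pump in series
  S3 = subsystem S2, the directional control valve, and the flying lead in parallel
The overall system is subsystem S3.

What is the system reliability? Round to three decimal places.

0.996

R(hydraulic accumulator) = exp(−0.0000767 × 250) = 0.98101
R(subsea electronics module) = exp(−0.00112 × 250) = 0.75578
R(HPU pump) = exp(−0.000534 × 250) = 0.87503
R(directional control valve) = exp(−0.000655 × 250) = 0.84895
R(flying lead) = exp(−0.000908 × 250) = 0.79692
Parallel (hydraulic accumulator and subsea electronics module): 1 − (1 − 0.98101)(1 − 0.75578) = 0.99536
Series ([0.99536] and HPU pump): 0.99536 × 0.87503 = 0.87097
Parallel ([0.87097], directional control valve, and flying lead): 1 − (1 − 0.87097)(1 − 0.84895)(1 − 0.79692) = 0.996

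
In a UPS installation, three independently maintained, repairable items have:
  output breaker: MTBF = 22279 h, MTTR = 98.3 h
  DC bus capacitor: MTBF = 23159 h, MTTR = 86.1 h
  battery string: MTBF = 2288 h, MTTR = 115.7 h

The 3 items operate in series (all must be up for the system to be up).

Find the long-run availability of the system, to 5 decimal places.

0.94417

A(output breaker) = MTBF/(MTBF+MTTR) = 22279/(22279+98.3) = 0.995607
A(DC bus capacitor) = MTBF/(MTBF+MTTR) = 23159/(23159+86.1) = 0.996296
A(battery string) = MTBF/(MTBF+MTTR) = 2288/(2288+115.7) = 0.951866
Series availability: 0.995607 × 0.996296 × 0.951866 = 0.94417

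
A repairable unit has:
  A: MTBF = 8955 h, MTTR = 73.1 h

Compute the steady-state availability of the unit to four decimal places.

0.9919

A(A) = MTBF/(MTBF+MTTR) = 8955/(8955+73.1) = 0.9919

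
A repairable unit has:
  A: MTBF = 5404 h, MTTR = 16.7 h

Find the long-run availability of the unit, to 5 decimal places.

0.99692

A(A) = MTBF/(MTBF+MTTR) = 5404/(5404+16.7) = 0.99692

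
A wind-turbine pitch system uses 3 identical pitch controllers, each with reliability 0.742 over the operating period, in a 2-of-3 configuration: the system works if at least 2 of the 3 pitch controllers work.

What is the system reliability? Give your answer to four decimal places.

0.8347

R = Σ_{i=2}^{3} C(3,i) p^i (1−p)^{3−i} with p = 0.742
C(3,2)·0.742^2·0.258^1 = 0.426137
C(3,3)·0.742^3·0.258^0 = 0.408518
Sum = 0.8347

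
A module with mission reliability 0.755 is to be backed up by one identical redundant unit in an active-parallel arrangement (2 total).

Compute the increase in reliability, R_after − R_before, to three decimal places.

R_before = 0.755
R_after = 1 − (1 − 0.755)^2 = 0.940
ΔR = 0.940 − 0.755 = 0.185

0.185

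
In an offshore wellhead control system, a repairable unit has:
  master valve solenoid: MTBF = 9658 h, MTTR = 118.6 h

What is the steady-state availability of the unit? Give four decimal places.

A(master valve solenoid) = MTBF/(MTBF+MTTR) = 9658/(9658+118.6) = 0.9879

0.9879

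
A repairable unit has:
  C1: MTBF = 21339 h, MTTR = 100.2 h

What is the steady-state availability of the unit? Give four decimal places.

0.9953

A(C1) = MTBF/(MTBF+MTTR) = 21339/(21339+100.2) = 0.9953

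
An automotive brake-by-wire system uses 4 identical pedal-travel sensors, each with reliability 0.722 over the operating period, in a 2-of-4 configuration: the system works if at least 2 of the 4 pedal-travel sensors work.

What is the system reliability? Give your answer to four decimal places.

R = Σ_{i=2}^{4} C(4,i) p^i (1−p)^{4−i} with p = 0.722
C(4,2)·0.722^2·0.278^2 = 0.241721
C(4,3)·0.722^3·0.278^1 = 0.418520
C(4,4)·0.722^4·0.278^0 = 0.271737
Sum = 0.9320

0.9320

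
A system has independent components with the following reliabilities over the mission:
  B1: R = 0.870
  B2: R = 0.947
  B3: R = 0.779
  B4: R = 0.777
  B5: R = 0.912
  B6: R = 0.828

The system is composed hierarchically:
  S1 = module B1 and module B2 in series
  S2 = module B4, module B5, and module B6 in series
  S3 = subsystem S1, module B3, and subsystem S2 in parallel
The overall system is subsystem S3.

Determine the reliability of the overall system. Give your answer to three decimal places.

Series (B1 and B2): 0.87000 × 0.94700 = 0.82389
Series (B4, B5, and B6): 0.77700 × 0.91200 × 0.82800 = 0.58674
Parallel ([0.82389], B3, and [0.58674]): 1 − (1 − 0.82389)(1 − 0.77900)(1 − 0.58674) = 0.984

0.984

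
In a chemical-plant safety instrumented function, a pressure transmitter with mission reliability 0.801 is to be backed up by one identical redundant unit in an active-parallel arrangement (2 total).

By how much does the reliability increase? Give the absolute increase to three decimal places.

0.159

R_before = 0.801
R_after = 1 − (1 − 0.801)^2 = 0.960
ΔR = 0.960 − 0.801 = 0.159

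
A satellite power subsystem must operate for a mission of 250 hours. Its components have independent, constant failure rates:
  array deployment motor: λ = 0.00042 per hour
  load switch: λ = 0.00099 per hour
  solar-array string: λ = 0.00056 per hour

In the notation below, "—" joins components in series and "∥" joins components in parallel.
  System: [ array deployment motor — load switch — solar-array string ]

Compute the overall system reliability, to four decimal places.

0.6111

R(array deployment motor) = exp(−0.00042 × 250) = 0.900325
R(load switch) = exp(−0.00099 × 250) = 0.780750
R(solar-array string) = exp(−0.00056 × 250) = 0.869358
Series (array deployment motor, load switch, and solar-array string): 0.900325 × 0.780750 × 0.869358 = 0.6111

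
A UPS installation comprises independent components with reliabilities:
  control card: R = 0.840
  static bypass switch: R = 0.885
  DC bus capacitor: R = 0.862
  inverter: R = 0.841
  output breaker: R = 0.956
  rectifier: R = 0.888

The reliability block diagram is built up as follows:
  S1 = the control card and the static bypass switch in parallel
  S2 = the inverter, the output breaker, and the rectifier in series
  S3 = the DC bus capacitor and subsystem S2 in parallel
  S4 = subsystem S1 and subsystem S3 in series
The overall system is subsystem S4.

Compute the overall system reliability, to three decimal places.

0.943

Parallel (control card and static bypass switch): 1 − (1 − 0.84000)(1 − 0.88500) = 0.98160
Series (inverter, output breaker, and rectifier): 0.84100 × 0.95600 × 0.88800 = 0.71395
Parallel (DC bus capacitor and [0.71395]): 1 − (1 − 0.86200)(1 − 0.71395) = 0.96053
Series ([0.98160] and [0.96053]): 0.98160 × 0.96053 = 0.943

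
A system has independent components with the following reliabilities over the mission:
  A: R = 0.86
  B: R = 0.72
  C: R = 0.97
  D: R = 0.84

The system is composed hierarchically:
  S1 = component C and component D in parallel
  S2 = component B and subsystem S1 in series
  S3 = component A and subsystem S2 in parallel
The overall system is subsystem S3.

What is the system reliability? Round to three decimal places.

0.960

Parallel (C and D): 1 − (1 − 0.97000)(1 − 0.84000) = 0.99520
Series (B and [0.99520]): 0.72000 × 0.99520 = 0.71654
Parallel (A and [0.71654]): 1 − (1 − 0.86000)(1 − 0.71654) = 0.960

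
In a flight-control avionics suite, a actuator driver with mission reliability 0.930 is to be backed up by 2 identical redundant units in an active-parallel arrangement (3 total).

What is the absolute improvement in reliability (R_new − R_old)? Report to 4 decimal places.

R_before = 0.930
R_after = 1 − (1 − 0.930)^3 = 0.9997
ΔR = 0.9997 − 0.930 = 0.0697

0.0697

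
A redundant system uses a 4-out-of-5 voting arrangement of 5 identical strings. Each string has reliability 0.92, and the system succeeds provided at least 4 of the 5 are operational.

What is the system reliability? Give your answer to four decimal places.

R = Σ_{i=4}^{5} C(5,i) p^i (1−p)^{5−i} with p = 0.92
C(5,4)·0.92^4·0.08^1 = 0.286557
C(5,5)·0.92^5·0.08^0 = 0.659082
Sum = 0.9456

0.9456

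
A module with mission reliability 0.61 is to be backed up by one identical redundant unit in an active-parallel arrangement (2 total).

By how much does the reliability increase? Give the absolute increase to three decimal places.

0.238

R_before = 0.61
R_after = 1 − (1 − 0.61)^2 = 0.848
ΔR = 0.848 − 0.61 = 0.238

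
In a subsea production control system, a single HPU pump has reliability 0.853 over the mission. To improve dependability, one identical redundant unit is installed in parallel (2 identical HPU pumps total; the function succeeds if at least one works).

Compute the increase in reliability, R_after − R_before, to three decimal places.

R_before = 0.853
R_after = 1 − (1 − 0.853)^2 = 0.978
ΔR = 0.978 − 0.853 = 0.125

0.125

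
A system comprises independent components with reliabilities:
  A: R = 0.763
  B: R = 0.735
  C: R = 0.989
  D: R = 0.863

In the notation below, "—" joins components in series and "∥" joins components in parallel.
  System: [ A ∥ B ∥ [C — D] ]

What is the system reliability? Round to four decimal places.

Series (C and D): 0.989000 × 0.863000 = 0.853507
Parallel (A, B, and [0.853507]): 1 − (1 − 0.763000)(1 − 0.735000)(1 − 0.853507) = 0.9908

0.9908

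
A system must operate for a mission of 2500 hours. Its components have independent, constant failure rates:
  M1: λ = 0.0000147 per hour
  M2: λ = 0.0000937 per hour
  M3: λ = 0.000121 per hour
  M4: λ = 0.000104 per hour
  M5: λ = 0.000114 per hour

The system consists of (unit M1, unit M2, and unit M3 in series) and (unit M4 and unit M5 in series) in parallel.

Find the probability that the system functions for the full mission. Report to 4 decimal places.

R(M1) = exp(−0.0000147 × 2500) = 0.963917
R(M2) = exp(−0.0000937 × 2500) = 0.791164
R(M3) = exp(−0.000121 × 2500) = 0.738968
R(M4) = exp(−0.000104 × 2500) = 0.771052
R(M5) = exp(−0.000114 × 2500) = 0.752014
Series (M1, M2, and M3): 0.963917 × 0.791164 × 0.738968 = 0.563549
Series (M4 and M5): 0.771052 × 0.752014 = 0.579842
Parallel ([0.563549] and [0.579842]): 1 − (1 − 0.563549)(1 − 0.579842) = 0.8166

0.8166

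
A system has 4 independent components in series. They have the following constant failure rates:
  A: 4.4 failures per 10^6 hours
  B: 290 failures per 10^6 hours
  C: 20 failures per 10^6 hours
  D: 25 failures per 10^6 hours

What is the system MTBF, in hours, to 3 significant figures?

Series of exponential components: λ_sys = Σ λ_i
λ_sys = 0.0000044 + 0.00029 + 0.000020 + 0.000025 = 3.3940e-04 /h
MTBF = 1 / λ_sys = 2950 h

2950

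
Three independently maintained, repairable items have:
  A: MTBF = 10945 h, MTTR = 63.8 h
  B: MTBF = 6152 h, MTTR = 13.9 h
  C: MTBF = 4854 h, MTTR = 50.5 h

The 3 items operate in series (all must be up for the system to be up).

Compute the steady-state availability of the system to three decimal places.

0.982

A(A) = MTBF/(MTBF+MTTR) = 10945/(10945+63.8) = 0.994205
A(B) = MTBF/(MTBF+MTTR) = 6152/(6152+13.9) = 0.997746
A(C) = MTBF/(MTBF+MTTR) = 4854/(4854+50.5) = 0.989703
Series availability: 0.994205 × 0.997746 × 0.989703 = 0.982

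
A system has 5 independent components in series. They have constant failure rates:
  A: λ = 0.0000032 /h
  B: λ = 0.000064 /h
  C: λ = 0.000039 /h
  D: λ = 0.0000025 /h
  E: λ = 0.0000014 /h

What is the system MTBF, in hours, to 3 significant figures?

9080

Series of exponential components: λ_sys = Σ λ_i
λ_sys = 0.0000032 + 0.000064 + 0.000039 + 0.0000025 + 0.0000014 = 1.1010e-04 /h
MTBF = 1 / λ_sys = 9080 h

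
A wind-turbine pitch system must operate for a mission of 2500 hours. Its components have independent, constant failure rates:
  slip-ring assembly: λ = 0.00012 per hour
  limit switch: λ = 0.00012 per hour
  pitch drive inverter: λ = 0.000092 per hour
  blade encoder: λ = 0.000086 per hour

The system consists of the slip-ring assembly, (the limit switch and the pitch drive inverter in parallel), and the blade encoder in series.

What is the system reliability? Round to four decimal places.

0.5657

R(slip-ring assembly) = exp(−0.00012 × 2500) = 0.740818
R(limit switch) = exp(−0.00012 × 2500) = 0.740818
R(pitch drive inverter) = exp(−0.000092 × 2500) = 0.794534
R(blade encoder) = exp(−0.000086 × 2500) = 0.806541
Parallel (limit switch and pitch drive inverter): 1 − (1 − 0.740818)(1 − 0.794534) = 0.946747
Series (slip-ring assembly, [0.946747], and blade encoder): 0.740818 × 0.946747 × 0.806541 = 0.5657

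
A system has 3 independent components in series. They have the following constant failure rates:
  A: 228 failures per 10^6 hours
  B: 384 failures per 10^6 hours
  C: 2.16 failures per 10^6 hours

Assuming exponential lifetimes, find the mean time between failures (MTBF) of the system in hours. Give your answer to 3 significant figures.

1630

Series of exponential components: λ_sys = Σ λ_i
λ_sys = 0.000228 + 0.000384 + 0.00000216 = 6.1416e-04 /h
MTBF = 1 / λ_sys = 1630 h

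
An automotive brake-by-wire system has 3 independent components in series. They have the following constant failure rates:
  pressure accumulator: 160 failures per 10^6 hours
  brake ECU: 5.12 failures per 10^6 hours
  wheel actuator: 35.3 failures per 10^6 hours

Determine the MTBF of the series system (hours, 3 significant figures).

4990

Series of exponential components: λ_sys = Σ λ_i
λ_sys = 0.000160 + 0.00000512 + 0.0000353 = 2.0042e-04 /h
MTBF = 1 / λ_sys = 4990 h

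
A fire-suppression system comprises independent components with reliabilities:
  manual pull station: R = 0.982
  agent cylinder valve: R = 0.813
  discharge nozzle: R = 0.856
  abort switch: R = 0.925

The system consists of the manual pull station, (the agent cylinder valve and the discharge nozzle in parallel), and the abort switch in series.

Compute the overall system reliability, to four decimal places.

0.8839

Parallel (agent cylinder valve and discharge nozzle): 1 − (1 − 0.813000)(1 − 0.856000) = 0.973072
Series (manual pull station, [0.973072], and abort switch): 0.982000 × 0.973072 × 0.925000 = 0.8839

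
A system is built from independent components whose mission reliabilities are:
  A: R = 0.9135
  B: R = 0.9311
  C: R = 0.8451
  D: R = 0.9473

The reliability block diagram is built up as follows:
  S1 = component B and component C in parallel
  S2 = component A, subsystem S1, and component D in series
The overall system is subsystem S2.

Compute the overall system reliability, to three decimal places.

Parallel (B and C): 1 − (1 − 0.93110)(1 − 0.84510) = 0.98933
Series (A, [0.98933], and D): 0.91350 × 0.98933 × 0.94730 = 0.856

0.856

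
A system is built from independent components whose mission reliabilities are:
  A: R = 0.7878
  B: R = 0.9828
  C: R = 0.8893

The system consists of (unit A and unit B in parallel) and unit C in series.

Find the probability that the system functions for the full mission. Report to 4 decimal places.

0.8861

Parallel (A and B): 1 − (1 − 0.787800)(1 − 0.982800) = 0.996350
Series ([0.996350] and C): 0.996350 × 0.889300 = 0.8861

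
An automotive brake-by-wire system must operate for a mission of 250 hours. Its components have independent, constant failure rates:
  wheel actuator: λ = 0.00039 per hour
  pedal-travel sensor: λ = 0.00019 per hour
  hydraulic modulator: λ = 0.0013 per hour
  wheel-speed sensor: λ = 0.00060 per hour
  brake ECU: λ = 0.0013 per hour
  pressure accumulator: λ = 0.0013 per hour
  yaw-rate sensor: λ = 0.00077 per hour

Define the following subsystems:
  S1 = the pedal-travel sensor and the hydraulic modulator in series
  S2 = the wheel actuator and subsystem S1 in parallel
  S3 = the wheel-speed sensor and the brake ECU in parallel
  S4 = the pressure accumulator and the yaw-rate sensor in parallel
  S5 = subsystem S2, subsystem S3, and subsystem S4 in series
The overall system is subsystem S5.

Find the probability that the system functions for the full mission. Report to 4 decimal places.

R(wheel actuator) = exp(−0.00039 × 250) = 0.907102
R(pedal-travel sensor) = exp(−0.00019 × 250) = 0.953610
R(hydraulic modulator) = exp(−0.0013 × 250) = 0.722527
R(wheel-speed sensor) = exp(−0.00060 × 250) = 0.860708
R(brake ECU) = exp(−0.0013 × 250) = 0.722527
R(pressure accumulator) = exp(−0.0013 × 250) = 0.722527
R(yaw-rate sensor) = exp(−0.00077 × 250) = 0.824894
Series (pedal-travel sensor and hydraulic modulator): 0.953610 × 0.722527 = 0.689009
Parallel (wheel actuator and [0.689009]): 1 − (1 − 0.907102)(1 − 0.689009) = 0.971110
Parallel (wheel-speed sensor and brake ECU): 1 − (1 − 0.860708)(1 − 0.722527) = 0.961350
Parallel (pressure accumulator and yaw-rate sensor): 1 − (1 − 0.722527)(1 − 0.824894) = 0.951413
Series ([0.971110], [0.961350], and [0.951413]): 0.971110 × 0.961350 × 0.951413 = 0.8882

0.8882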